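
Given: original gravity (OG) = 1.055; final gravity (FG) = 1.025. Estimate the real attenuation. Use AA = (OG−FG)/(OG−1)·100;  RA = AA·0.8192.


AA = (1.055 − 1.025)/(1.055 − 1)·100 = 54.5455
RA = 54.5455·0.8192

44.6836 %


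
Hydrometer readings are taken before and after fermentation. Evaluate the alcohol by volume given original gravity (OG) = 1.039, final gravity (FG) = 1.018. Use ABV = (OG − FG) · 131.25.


ABV = (1.039 − 1.018) · 131.25

2.7562 % ABV


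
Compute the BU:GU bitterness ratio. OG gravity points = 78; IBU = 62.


BU:GU = IBU / OG_points
BU:GU = 62 / 78

0.7949


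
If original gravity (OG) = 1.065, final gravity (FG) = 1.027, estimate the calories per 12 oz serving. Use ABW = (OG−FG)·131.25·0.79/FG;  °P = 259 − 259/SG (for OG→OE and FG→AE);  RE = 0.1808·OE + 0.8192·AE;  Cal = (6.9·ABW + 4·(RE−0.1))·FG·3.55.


ABW = (1.065 − 1.027)·131.25·0.79/1.027 = 3.8365
OE = 259 − 259/1.065 = 15.8075 °P
AE = 259 − 259/1.027 = 6.8092 °P
RE = 0.1808·15.8075 + 0.8192·6.8092 = 8.4361 °P
Cal = (6.9·3.8365 + 4·(8.4361−0.1))·1.027·3.55

218.0814 kcal


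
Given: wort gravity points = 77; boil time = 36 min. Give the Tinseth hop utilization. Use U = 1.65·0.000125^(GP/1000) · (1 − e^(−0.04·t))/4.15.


bigness = 1.65·0.000125^(77/1000) = 0.8259
boil_factor = (1 − e^(−0.04·36))/4.15 = 0.1839
U = 0.8259 · 0.1839

0.1519


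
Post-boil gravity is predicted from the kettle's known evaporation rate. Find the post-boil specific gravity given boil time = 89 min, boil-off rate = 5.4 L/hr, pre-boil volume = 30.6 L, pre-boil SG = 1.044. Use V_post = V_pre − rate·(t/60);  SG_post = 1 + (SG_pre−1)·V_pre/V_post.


V_post = 30.6 − 5.4·(89/60) = 22.5900
SG_post = 1 + (1.044 − 1)·30.6/22.5900

1.0596


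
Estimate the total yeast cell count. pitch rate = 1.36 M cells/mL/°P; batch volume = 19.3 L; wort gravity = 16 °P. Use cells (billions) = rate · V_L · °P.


cells = 1.36 · 19.3 · 16

419.9680 billion cells


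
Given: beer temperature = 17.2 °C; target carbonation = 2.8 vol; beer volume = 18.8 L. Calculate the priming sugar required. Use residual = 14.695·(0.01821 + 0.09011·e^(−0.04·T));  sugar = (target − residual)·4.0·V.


residual = 14.695·(0.01821 + 0.09011·e^(−0.04·17.2)) = 0.9331
sugar = (2.8 − 0.9331)·4.0·18.8

140.3912 g


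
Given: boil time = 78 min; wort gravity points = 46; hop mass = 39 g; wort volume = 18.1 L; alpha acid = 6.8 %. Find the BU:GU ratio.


U = 1.65·0.000125^(GP/1000)·(1−e^(−0.04t))/4.15;  IBU = (α/100)·m·U·1000/V;  BU:GU = IBU/GP
U = 1.65·0.000125^(46/1000)·(1−e^(−0.04·78))/4.15 = 0.2514
IBU = (6.8/100)·39·0.2514·1000/18.1 = 36.8277
BU:GU = 36.8277/46

0.8006


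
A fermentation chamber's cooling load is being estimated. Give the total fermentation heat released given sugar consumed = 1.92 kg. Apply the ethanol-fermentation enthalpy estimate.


Q = m_sugar · 590 kJ/kg
Q = 1.92 · 590

1132.8000 kJ


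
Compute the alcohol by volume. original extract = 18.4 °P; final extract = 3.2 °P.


SG = 259/(259 − P);  ABV = (OG − FG)·131.25
OG = 259/(259 − 18.4) = 1.0765
FG = 259/(259 − 3.2) = 1.0125
ABV = (1.0765 − 1.0125)·131.25

8.3955 % ABV


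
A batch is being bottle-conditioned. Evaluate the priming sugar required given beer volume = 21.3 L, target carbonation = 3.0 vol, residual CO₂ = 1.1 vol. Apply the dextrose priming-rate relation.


sugar = (target − residual)·4.0·V
sugar = (3.0 − 1.1)·4.0·21.3

161.8800 g


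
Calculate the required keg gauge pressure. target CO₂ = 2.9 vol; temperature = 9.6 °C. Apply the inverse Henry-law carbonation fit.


psi = vols/(0.01821 + 0.09011·e^(−0.04·T)) − 14.695
psi = 2.9/(0.01821 + 0.09011·e^(−0.04·9.6)) − 14.695

21.7432 psi


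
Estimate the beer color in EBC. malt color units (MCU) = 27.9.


SRM = 1.4922·MCU^0.6859;  EBC = SRM·1.97
SRM = 1.4922·27.9^0.6859 = 14.6341
EBC = 14.6341·1.97

28.8292 EBC


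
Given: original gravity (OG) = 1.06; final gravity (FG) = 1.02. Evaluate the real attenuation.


AA = (OG−FG)/(OG−1)·100;  RA = AA·0.8192
AA = (1.06 − 1.02)/(1.06 − 1)·100 = 66.6667
RA = 66.6667·0.8192

54.6133 %


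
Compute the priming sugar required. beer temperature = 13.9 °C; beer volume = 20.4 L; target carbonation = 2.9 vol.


residual = 14.695·(0.01821 + 0.09011·e^(−0.04·T));  sugar = (target − residual)·4.0·V
residual = 14.695·(0.01821 + 0.09011·e^(−0.04·13.9)) = 1.0270
sugar = (2.9 − 1.0270)·4.0·20.4

152.8365 g


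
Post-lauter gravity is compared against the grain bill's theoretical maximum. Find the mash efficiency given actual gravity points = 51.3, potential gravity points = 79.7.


efficiency = actual / potential × 100
efficiency = 51.3 / 79.7 × 100

64.3664 %


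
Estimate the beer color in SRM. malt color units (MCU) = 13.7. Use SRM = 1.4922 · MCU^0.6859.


SRM = 1.4922 · 13.7^0.6859

8.9847 SRM


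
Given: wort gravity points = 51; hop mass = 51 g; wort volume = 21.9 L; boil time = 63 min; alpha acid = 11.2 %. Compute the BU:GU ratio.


U = 1.65·0.000125^(GP/1000)·(1−e^(−0.04t))/4.15;  IBU = (α/100)·m·U·1000/V;  BU:GU = IBU/GP
U = 1.65·0.000125^(51/1000)·(1−e^(−0.04·63))/4.15 = 0.2312
IBU = (11.2/100)·51·0.2312·1000/21.9 = 60.2966
BU:GU = 60.2966/51

1.1823


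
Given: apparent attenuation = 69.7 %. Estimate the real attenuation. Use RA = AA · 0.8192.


RA = 69.7 · 0.8192

57.0982 %


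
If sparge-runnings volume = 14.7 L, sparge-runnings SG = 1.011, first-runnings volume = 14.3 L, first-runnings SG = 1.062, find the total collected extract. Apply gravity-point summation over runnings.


total = Σ (SG_i − 1)·1000·V_i
first = (1.062 − 1)·1000·14.3 = 886.6000
sparge = (1.011 − 1)·1000·14.7 = 161.7000
total = 886.6000 + 161.7000

1048.3000 gravity·L


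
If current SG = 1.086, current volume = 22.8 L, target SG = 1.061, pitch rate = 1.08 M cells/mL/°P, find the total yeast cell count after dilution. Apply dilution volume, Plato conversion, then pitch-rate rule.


V_w = V·((SG_c−1)/(SG_t−1)−1);  °P = 259 − 259/SG_t;  cells = rate·(V+V_w)·°P
V_w = 22.8·((1.086−1)/(1.061−1)−1) = 9.3443
V_final = 22.8 + 9.3443 = 32.1443
°P = 259 − 259/1.061 = 14.8907
cells = 1.08·32.1443·14.8907

516.9415 billion cells


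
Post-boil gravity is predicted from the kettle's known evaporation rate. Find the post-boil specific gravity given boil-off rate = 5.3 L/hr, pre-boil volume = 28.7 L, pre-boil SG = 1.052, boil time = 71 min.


V_post = V_pre − rate·(t/60);  SG_post = 1 + (SG_pre−1)·V_pre/V_post
V_post = 28.7 − 5.3·(71/60) = 22.4283
SG_post = 1 + (1.052 − 1)·28.7/22.4283

1.0665


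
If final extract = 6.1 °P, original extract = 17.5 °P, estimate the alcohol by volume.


SG = 259/(259 − P);  ABV = (OG − FG)·131.25
OG = 259/(259 − 17.5) = 1.0725
FG = 259/(259 − 6.1) = 1.0241
ABV = (1.0725 − 1.0241)·131.25

6.3451 % ABV


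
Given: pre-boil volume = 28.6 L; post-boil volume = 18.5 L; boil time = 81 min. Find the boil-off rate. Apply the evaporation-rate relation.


rate = (V_pre − V_post) / (t_min/60)
rate = (28.6 − 18.5) / (81/60)

7.4815 L/hr


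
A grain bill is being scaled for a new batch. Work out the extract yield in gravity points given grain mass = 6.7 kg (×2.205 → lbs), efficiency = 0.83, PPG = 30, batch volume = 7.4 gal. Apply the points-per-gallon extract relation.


points = lbs × PPG × eff / vol
lbs = 6.7 × 2.205 = 14.7735
points = 14.7735 × 30 × 0.83 / 7.4

49.7108 points


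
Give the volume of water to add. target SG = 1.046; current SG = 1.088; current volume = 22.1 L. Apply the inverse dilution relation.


V_water = V·((SG_curr − 1)/(SG_target − 1) − 1)
V_water = 22.1·((1.088 − 1)/(1.046 − 1) − 1)

20.1783 L


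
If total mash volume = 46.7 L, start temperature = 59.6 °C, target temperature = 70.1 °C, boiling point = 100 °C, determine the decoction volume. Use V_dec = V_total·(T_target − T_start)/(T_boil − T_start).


V_dec = 46.7·(70.1 − 59.6)/(100 − 59.6)

12.1374 L


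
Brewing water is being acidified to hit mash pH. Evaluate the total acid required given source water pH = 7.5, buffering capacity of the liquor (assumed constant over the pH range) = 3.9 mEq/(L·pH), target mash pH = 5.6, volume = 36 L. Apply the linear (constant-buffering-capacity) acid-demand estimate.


acid = buffering capacity · (pH_source − pH_target) · V
acid = 3.9 · (7.5 − 5.6) · 36

266.7600 mEq


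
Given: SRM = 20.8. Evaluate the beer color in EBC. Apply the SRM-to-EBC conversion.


EBC = SRM · 1.97
EBC = 20.8 · 1.97

40.9760 EBC


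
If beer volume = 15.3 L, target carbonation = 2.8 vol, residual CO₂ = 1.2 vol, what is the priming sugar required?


sugar = (target − residual)·4.0·V
sugar = (2.8 − 1.2)·4.0·15.3

97.9200 g


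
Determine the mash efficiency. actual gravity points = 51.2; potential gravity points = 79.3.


efficiency = actual / potential × 100
efficiency = 51.2 / 79.3 × 100

64.5649 %


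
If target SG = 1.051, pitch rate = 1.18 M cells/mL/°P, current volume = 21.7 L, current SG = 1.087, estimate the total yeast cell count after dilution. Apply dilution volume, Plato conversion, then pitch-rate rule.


V_w = V·((SG_c−1)/(SG_t−1)−1);  °P = 259 − 259/SG_t;  cells = rate·(V+V_w)·°P
V_w = 21.7·((1.087−1)/(1.051−1)−1) = 15.3176
V_final = 21.7 + 15.3176 = 37.0176
°P = 259 − 259/1.051 = 12.5680
cells = 1.18·37.0176·12.5680

548.9819 billion cells


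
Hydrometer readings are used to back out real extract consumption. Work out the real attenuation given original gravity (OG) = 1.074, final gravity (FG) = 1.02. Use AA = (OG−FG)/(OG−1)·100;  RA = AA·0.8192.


AA = (1.074 − 1.02)/(1.074 − 1)·100 = 72.9730
RA = 72.9730·0.8192

59.7795 %


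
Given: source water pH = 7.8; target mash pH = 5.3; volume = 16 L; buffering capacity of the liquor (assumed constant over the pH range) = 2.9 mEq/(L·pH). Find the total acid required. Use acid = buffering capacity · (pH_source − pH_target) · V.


acid = 2.9 · (7.8 − 5.3) · 16

116.0000 mEq


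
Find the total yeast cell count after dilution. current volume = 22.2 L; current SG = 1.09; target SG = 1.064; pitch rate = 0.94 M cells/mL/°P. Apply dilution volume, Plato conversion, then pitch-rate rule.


V_w = V·((SG_c−1)/(SG_t−1)−1);  °P = 259 − 259/SG_t;  cells = rate·(V+V_w)·°P
V_w = 22.2·((1.09−1)/(1.064−1)−1) = 9.0187
V_final = 22.2 + 9.0187 = 31.2188
°P = 259 − 259/1.064 = 15.5789
cells = 0.94·31.2188·15.5789

457.1739 billion cells


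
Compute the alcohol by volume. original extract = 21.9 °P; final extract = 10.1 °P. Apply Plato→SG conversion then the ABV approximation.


SG = 259/(259 − P);  ABV = (OG − FG)·131.25
OG = 259/(259 − 21.9) = 1.0924
FG = 259/(259 − 10.1) = 1.0406
ABV = (1.0924 − 1.0406)·131.25

6.7971 % ABV


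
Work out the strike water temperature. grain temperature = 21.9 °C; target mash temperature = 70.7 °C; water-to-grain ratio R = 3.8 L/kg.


T_strike = (0.41/R)·(T_mash − T_grain) + T_mash
T_strike = (0.41/3.8)·(70.7 − 21.9) + 70.7

75.9653 °C


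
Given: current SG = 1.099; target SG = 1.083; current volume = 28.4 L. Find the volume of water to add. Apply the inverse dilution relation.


V_water = V·((SG_curr − 1)/(SG_target − 1) − 1)
V_water = 28.4·((1.099 − 1)/(1.083 − 1) − 1)

5.4747 L


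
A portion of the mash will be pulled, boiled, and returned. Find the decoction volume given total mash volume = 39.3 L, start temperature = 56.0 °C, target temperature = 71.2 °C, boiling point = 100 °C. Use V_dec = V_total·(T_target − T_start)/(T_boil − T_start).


V_dec = 39.3·(71.2 − 56.0)/(100 − 56.0)

13.5764 L


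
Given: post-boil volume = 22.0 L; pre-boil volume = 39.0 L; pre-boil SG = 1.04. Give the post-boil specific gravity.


SG_post = 1 + (SG_pre − 1)·V_pre/V_post
pts_pre = (1.04 − 1)·1000 = 40.0000
pts_post = 40.0000·39.0/22.0 = 70.9091
SG_post = 1 + 70.9091/1000

1.0709


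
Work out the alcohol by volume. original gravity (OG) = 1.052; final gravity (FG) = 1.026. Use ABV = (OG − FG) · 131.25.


ABV = (1.052 − 1.026) · 131.25

3.4125 % ABV


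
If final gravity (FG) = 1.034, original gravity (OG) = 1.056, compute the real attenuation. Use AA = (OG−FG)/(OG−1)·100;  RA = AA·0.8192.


AA = (1.056 − 1.034)/(1.056 − 1)·100 = 39.2857
RA = 39.2857·0.8192

32.1829 %


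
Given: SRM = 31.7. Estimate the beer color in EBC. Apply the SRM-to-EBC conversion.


EBC = SRM · 1.97
EBC = 31.7 · 1.97

62.4490 EBC


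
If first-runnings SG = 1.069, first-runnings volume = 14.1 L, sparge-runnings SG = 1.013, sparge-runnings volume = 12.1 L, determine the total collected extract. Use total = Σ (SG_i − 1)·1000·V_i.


first = (1.069 − 1)·1000·14.1 = 972.9000
sparge = (1.013 − 1)·1000·12.1 = 157.3000
total = 972.9000 + 157.3000

1130.2000 gravity·L


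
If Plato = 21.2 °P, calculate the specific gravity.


SG = 259/(259 − P)
SG = 259/(259 − 21.2)

1.0892


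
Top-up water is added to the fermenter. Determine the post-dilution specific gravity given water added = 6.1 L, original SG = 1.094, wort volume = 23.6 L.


SG_new = 1 + (SG_old − 1)·V_old/(V_old + V_water)
pts = (1.094 − 1)·1000·23.6/(23.6 + 6.1) = 74.6936
SG_new = 1 + 74.6936/1000

1.0747


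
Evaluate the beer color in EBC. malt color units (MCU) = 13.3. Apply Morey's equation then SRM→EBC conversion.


SRM = 1.4922·MCU^0.6859;  EBC = SRM·1.97
SRM = 1.4922·13.3^0.6859 = 8.8039
EBC = 8.8039·1.97

17.3438 EBC


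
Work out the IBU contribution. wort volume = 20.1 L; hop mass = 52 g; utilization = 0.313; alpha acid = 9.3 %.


IBU = (α/100)·mass·U·1000 / V
IBU = (9.3/100)·52·0.313·1000 / 20.1

75.3069 IBU


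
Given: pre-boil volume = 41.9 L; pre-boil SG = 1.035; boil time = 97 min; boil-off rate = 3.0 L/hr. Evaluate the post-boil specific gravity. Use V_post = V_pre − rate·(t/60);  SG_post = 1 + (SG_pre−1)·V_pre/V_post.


V_post = 41.9 − 3.0·(97/60) = 37.0500
SG_post = 1 + (1.035 − 1)·41.9/37.0500

1.0396


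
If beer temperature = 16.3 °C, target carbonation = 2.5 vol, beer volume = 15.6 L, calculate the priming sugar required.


residual = 14.695·(0.01821 + 0.09011·e^(−0.04·T));  sugar = (target − residual)·4.0·V
residual = 14.695·(0.01821 + 0.09011·e^(−0.04·16.3)) = 0.9575
sugar = (2.5 − 0.9575)·4.0·15.6

96.2526 g


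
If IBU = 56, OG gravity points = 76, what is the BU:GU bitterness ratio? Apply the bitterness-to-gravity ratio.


BU:GU = IBU / OG_points
BU:GU = 56 / 76

0.7368


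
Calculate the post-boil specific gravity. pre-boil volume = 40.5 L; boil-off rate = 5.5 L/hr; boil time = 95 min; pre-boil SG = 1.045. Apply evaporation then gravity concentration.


V_post = V_pre − rate·(t/60);  SG_post = 1 + (SG_pre−1)·V_pre/V_post
V_post = 40.5 − 5.5·(95/60) = 31.7917
SG_post = 1 + (1.045 − 1)·40.5/31.7917

1.0573


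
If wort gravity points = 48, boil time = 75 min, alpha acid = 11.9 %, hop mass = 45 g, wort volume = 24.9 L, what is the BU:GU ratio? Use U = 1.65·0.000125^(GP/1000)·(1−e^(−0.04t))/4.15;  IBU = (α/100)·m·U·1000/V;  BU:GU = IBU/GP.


U = 1.65·0.000125^(48/1000)·(1−e^(−0.04·75))/4.15 = 0.2454
IBU = (11.9/100)·45·0.2454·1000/24.9 = 52.7799
BU:GU = 52.7799/48

1.0996


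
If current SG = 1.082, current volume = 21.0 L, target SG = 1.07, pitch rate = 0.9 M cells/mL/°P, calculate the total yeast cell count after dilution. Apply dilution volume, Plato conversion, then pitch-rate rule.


V_w = V·((SG_c−1)/(SG_t−1)−1);  °P = 259 − 259/SG_t;  cells = rate·(V+V_w)·°P
V_w = 21.0·((1.082−1)/(1.07−1)−1) = 3.6000
V_final = 21.0 + 3.6000 = 24.6000
°P = 259 − 259/1.07 = 16.9439
cells = 0.9·24.6000·16.9439

375.1385 billion cells


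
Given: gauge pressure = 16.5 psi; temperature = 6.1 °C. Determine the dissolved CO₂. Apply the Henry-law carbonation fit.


vols = (P + 14.695)·(0.01821 + 0.09011·e^(−0.04·T))
vols = (16.5 + 14.695)·(0.01821 + 0.09011·e^(−0.04·6.1))

2.7704 volumes


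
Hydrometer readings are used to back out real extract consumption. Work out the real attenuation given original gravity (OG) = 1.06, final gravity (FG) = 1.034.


AA = (OG−FG)/(OG−1)·100;  RA = AA·0.8192
AA = (1.06 − 1.034)/(1.06 − 1)·100 = 43.3333
RA = 43.3333·0.8192

35.4987 %


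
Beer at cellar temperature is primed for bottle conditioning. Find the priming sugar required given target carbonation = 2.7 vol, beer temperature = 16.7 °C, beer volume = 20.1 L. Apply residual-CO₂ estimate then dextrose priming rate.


residual = 14.695·(0.01821 + 0.09011·e^(−0.04·T));  sugar = (target − residual)·4.0·V
residual = 14.695·(0.01821 + 0.09011·e^(−0.04·16.7)) = 0.9465
sugar = (2.7 − 0.9465)·4.0·20.1

140.9782 g


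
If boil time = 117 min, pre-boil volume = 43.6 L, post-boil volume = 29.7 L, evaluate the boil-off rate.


rate = (V_pre − V_post) / (t_min/60)
rate = (43.6 − 29.7) / (117/60)

7.1282 L/hr


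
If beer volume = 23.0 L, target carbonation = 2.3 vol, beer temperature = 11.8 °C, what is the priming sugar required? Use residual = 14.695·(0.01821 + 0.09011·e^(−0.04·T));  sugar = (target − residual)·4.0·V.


residual = 14.695·(0.01821 + 0.09011·e^(−0.04·11.8)) = 1.0935
sugar = (2.3 − 1.0935)·4.0·23.0

110.9935 g


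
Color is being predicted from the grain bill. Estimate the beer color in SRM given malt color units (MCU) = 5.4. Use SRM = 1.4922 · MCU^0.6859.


SRM = 1.4922 · 5.4^0.6859

4.7443 SRM


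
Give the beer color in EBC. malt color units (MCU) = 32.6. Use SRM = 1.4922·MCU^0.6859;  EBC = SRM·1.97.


SRM = 1.4922·32.6^0.6859 = 16.2833
EBC = 16.2833·1.97

32.0781 EBC


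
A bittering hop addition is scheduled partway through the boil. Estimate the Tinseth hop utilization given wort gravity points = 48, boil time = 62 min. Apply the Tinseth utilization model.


U = 1.65·0.000125^(GP/1000) · (1 − e^(−0.04·t))/4.15
bigness = 1.65·0.000125^(48/1000) = 1.0719
boil_factor = (1 − e^(−0.04·62))/4.15 = 0.2208
U = 1.0719 · 0.2208

0.2366


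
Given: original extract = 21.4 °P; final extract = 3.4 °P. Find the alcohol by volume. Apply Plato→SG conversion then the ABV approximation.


SG = 259/(259 − P);  ABV = (OG − FG)·131.25
OG = 259/(259 − 21.4) = 1.0901
FG = 259/(259 − 3.4) = 1.0133
ABV = (1.0901 − 1.0133)·131.25

10.0754 % ABV


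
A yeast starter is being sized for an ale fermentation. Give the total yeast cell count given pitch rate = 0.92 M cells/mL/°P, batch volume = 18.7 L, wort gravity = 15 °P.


cells (billions) = rate · V_L · °P
cells = 0.92 · 18.7 · 15

258.0600 billion cells


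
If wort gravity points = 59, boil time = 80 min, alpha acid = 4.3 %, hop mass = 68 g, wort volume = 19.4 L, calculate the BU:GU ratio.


U = 1.65·0.000125^(GP/1000)·(1−e^(−0.04t))/4.15;  IBU = (α/100)·m·U·1000/V;  BU:GU = IBU/GP
U = 1.65·0.000125^(59/1000)·(1−e^(−0.04·80))/4.15 = 0.2244
IBU = (4.3/100)·68·0.2244·1000/19.4 = 33.8264
BU:GU = 33.8264/59

0.5733


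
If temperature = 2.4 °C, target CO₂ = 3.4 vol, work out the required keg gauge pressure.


psi = vols/(0.01821 + 0.09011·e^(−0.04·T)) − 14.695
psi = 3.4/(0.01821 + 0.09011·e^(−0.04·2.4)) − 14.695

19.2806 psi


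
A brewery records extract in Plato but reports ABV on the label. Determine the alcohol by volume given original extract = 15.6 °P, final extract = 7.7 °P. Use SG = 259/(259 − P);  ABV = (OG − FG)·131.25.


OG = 259/(259 − 15.6) = 1.0641
FG = 259/(259 − 7.7) = 1.0306
ABV = (1.0641 − 1.0306)·131.25

4.3905 % ABV


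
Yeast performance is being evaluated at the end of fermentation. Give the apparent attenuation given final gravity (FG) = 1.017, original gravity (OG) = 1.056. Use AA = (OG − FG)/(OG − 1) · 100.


AA = (1.056 − 1.017)/(1.056 − 1) · 100

69.6429 %


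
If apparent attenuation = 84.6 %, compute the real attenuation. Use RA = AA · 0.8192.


RA = 84.6 · 0.8192

69.3043 %


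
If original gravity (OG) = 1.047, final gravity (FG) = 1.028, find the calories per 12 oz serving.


ABW = (OG−FG)·131.25·0.79/FG;  °P = 259 − 259/SG (for OG→OE and FG→AE);  RE = 0.1808·OE + 0.8192·AE;  Cal = (6.9·ABW + 4·(RE−0.1))·FG·3.55
ABW = (1.047 − 1.028)·131.25·0.79/1.028 = 1.9164
OE = 259 − 259/1.047 = 11.6266 °P
AE = 259 − 259/1.028 = 7.0545 °P
RE = 0.1808·11.6266 + 0.8192·7.0545 = 7.8811 °P
Cal = (6.9·1.9164 + 4·(7.8811−0.1))·1.028·3.55

161.8422 kcal


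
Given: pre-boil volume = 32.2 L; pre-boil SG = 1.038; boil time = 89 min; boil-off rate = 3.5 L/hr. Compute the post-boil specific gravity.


V_post = V_pre − rate·(t/60);  SG_post = 1 + (SG_pre−1)·V_pre/V_post
V_post = 32.2 − 3.5·(89/60) = 27.0083
SG_post = 1 + (1.038 − 1)·32.2/27.0083

1.0453


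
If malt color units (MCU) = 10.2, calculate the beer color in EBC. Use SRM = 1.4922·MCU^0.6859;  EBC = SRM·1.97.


SRM = 1.4922·10.2^0.6859 = 7.3388
EBC = 7.3388·1.97

14.4575 EBC


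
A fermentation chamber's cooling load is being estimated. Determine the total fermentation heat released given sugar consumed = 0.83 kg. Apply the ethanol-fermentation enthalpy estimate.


Q = m_sugar · 590 kJ/kg
Q = 0.83 · 590

489.7000 kJ


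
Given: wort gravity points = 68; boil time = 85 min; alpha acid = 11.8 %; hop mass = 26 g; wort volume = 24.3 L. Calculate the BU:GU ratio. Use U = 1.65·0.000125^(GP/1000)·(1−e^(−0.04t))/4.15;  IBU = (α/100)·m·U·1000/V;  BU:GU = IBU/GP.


U = 1.65·0.000125^(68/1000)·(1−e^(−0.04·85))/4.15 = 0.2086
IBU = (11.8/100)·26·0.2086·1000/24.3 = 26.3350
BU:GU = 26.3350/68

0.3873


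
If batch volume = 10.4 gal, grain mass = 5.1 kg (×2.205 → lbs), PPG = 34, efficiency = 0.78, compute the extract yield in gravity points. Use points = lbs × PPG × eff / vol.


lbs = 5.1 × 2.205 = 11.2455
points = 11.2455 × 34 × 0.78 / 10.4

28.6760 points


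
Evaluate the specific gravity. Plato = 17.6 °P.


SG = 259/(259 − P)
SG = 259/(259 − 17.6)

1.0729


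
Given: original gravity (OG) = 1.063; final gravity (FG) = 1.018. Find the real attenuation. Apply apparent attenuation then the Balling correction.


AA = (OG−FG)/(OG−1)·100;  RA = AA·0.8192
AA = (1.063 − 1.018)/(1.063 − 1)·100 = 71.4286
RA = 71.4286·0.8192

58.5143 %


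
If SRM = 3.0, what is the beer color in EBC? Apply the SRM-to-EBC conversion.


EBC = SRM · 1.97
EBC = 3.0 · 1.97

5.9100 EBC


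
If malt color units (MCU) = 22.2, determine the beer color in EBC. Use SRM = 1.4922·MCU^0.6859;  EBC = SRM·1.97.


SRM = 1.4922·22.2^0.6859 = 12.5110
EBC = 12.5110·1.97

24.6466 EBC


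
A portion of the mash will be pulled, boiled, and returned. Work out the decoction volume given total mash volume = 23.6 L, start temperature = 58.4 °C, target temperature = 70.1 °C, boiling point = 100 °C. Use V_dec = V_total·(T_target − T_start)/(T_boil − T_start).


V_dec = 23.6·(70.1 − 58.4)/(100 − 58.4)

6.6375 L


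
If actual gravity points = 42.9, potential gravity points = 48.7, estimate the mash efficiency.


efficiency = actual / potential × 100
efficiency = 42.9 / 48.7 × 100

88.0903 %


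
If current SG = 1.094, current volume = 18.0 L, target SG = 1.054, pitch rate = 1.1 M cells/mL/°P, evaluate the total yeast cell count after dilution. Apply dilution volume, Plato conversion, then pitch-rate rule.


V_w = V·((SG_c−1)/(SG_t−1)−1);  °P = 259 − 259/SG_t;  cells = rate·(V+V_w)·°P
V_w = 18.0·((1.094−1)/(1.054−1)−1) = 13.3333
V_final = 18.0 + 13.3333 = 31.3333
°P = 259 − 259/1.054 = 13.2694
cells = 1.1·31.3333·13.2694

457.3537 billion cells


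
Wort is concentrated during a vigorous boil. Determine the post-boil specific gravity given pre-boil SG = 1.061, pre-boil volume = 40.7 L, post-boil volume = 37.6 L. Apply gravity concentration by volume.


SG_post = 1 + (SG_pre − 1)·V_pre/V_post
pts_pre = (1.061 − 1)·1000 = 61.0000
pts_post = 61.0000·40.7/37.6 = 66.0293
SG_post = 1 + 66.0293/1000

1.0660


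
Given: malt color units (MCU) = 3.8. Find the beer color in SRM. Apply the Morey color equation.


SRM = 1.4922 · MCU^0.6859
SRM = 1.4922 · 3.8^0.6859

3.7282 SRM


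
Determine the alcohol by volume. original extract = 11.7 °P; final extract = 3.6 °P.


SG = 259/(259 − P);  ABV = (OG − FG)·131.25
OG = 259/(259 − 11.7) = 1.0473
FG = 259/(259 − 3.6) = 1.0141
ABV = (1.0473 − 1.0141)·131.25

4.3595 % ABV


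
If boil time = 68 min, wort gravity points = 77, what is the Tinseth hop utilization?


U = 1.65·0.000125^(GP/1000) · (1 − e^(−0.04·t))/4.15
bigness = 1.65·0.000125^(77/1000) = 0.8259
boil_factor = (1 − e^(−0.04·68))/4.15 = 0.2251
U = 0.8259 · 0.2251

0.1859


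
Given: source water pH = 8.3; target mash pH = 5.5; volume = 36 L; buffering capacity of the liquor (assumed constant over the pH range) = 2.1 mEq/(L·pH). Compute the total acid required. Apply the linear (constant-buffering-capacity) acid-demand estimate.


acid = buffering capacity · (pH_source − pH_target) · V
acid = 2.1 · (8.3 − 5.5) · 36

211.6800 mEq


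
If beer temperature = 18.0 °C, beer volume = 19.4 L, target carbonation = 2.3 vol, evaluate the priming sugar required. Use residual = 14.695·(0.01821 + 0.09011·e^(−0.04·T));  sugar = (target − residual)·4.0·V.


residual = 14.695·(0.01821 + 0.09011·e^(−0.04·18.0)) = 0.9121
sugar = (2.3 − 0.9121)·4.0·19.4

107.6982 g


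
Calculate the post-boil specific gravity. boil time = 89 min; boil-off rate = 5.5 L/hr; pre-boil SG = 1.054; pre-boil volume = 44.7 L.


V_post = V_pre − rate·(t/60);  SG_post = 1 + (SG_pre−1)·V_pre/V_post
V_post = 44.7 − 5.5·(89/60) = 36.5417
SG_post = 1 + (1.054 − 1)·44.7/36.5417

1.0661


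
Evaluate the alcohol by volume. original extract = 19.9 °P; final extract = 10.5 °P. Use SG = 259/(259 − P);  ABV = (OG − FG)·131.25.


OG = 259/(259 − 19.9) = 1.0832
FG = 259/(259 − 10.5) = 1.0423
ABV = (1.0832 − 1.0423)·131.25

5.3780 % ABV


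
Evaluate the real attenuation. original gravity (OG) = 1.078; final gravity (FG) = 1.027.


AA = (OG−FG)/(OG−1)·100;  RA = AA·0.8192
AA = (1.078 − 1.027)/(1.078 − 1)·100 = 65.3846
RA = 65.3846·0.8192

53.5631 %


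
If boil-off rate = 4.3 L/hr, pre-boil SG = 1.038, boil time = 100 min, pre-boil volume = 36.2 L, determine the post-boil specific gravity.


V_post = V_pre − rate·(t/60);  SG_post = 1 + (SG_pre−1)·V_pre/V_post
V_post = 36.2 − 4.3·(100/60) = 29.0333
SG_post = 1 + (1.038 − 1)·36.2/29.0333

1.0474


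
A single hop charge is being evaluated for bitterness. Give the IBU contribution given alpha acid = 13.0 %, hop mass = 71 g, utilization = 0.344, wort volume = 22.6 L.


IBU = (α/100)·mass·U·1000 / V
IBU = (13.0/100)·71·0.344·1000 / 22.6

140.4920 IBU


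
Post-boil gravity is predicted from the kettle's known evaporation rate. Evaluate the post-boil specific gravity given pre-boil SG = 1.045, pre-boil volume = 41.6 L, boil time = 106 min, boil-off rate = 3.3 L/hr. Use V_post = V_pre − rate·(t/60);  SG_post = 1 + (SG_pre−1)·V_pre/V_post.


V_post = 41.6 − 3.3·(106/60) = 35.7700
SG_post = 1 + (1.045 − 1)·41.6/35.7700

1.0523


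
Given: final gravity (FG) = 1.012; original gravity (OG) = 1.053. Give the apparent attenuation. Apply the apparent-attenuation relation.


AA = (OG − FG)/(OG − 1) · 100
AA = (1.053 − 1.012)/(1.053 − 1) · 100

77.3585 %


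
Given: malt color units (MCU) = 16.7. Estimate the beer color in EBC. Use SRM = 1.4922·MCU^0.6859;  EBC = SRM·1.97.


SRM = 1.4922·16.7^0.6859 = 10.2917
EBC = 10.2917·1.97

20.2747 EBC


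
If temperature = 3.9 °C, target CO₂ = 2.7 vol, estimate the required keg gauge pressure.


psi = vols/(0.01821 + 0.09011·e^(−0.04·T)) − 14.695
psi = 2.7/(0.01821 + 0.09011·e^(−0.04·3.9)) − 14.695

13.6353 psi


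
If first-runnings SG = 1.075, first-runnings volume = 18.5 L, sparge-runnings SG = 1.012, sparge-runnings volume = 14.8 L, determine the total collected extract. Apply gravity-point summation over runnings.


total = Σ (SG_i − 1)·1000·V_i
first = (1.075 − 1)·1000·18.5 = 1387.5000
sparge = (1.012 − 1)·1000·14.8 = 177.6000
total = 1387.5000 + 177.6000

1565.1000 gravity·L


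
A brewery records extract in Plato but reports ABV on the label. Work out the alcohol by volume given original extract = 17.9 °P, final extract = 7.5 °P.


SG = 259/(259 − P);  ABV = (OG − FG)·131.25
OG = 259/(259 − 17.9) = 1.0742
FG = 259/(259 − 7.5) = 1.0298
ABV = (1.0742 − 1.0298)·131.25

5.8304 % ABV


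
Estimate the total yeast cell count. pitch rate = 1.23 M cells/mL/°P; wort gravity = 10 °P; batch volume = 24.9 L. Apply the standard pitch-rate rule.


cells (billions) = rate · V_L · °P
cells = 1.23 · 24.9 · 10

306.2700 billion cells


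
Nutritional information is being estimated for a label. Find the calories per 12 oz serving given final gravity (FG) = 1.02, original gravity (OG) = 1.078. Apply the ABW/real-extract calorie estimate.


ABW = (OG−FG)·131.25·0.79/FG;  °P = 259 − 259/SG (for OG→OE and FG→AE);  RE = 0.1808·OE + 0.8192·AE;  Cal = (6.9·ABW + 4·(RE−0.1))·FG·3.55
ABW = (1.078 − 1.02)·131.25·0.79/1.02 = 5.8960
OE = 259 − 259/1.078 = 18.7403 °P
AE = 259 − 259/1.02 = 5.0784 °P
RE = 0.1808·18.7403 + 0.8192·5.0784 = 7.5485 °P
Cal = (6.9·5.8960 + 4·(7.5485−0.1))·1.02·3.55

255.1938 kcal


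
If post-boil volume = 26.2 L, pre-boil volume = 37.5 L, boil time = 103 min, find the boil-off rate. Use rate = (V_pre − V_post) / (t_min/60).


rate = (37.5 − 26.2) / (103/60)

6.5825 L/hr


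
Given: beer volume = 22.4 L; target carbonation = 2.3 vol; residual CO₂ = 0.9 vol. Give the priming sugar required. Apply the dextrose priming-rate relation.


sugar = (target − residual)·4.0·V
sugar = (2.3 − 0.9)·4.0·22.4

125.4400 g


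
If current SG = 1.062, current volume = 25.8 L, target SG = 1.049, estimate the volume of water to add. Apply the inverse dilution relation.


V_water = V·((SG_curr − 1)/(SG_target − 1) − 1)
V_water = 25.8·((1.062 − 1)/(1.049 − 1) − 1)

6.8449 L


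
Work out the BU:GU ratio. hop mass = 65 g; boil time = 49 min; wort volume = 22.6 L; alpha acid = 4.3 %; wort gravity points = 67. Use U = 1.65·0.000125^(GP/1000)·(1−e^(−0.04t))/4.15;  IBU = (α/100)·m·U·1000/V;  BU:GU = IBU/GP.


U = 1.65·0.000125^(67/1000)·(1−e^(−0.04·49))/4.15 = 0.1871
IBU = (4.3/100)·65·0.1871·1000/22.6 = 23.1349
BU:GU = 23.1349/67

0.3453


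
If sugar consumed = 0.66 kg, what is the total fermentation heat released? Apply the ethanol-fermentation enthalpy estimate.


Q = m_sugar · 590 kJ/kg
Q = 0.66 · 590

389.4000 kJ


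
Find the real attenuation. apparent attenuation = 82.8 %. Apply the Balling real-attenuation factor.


RA = AA · 0.8192
RA = 82.8 · 0.8192

67.8298 %


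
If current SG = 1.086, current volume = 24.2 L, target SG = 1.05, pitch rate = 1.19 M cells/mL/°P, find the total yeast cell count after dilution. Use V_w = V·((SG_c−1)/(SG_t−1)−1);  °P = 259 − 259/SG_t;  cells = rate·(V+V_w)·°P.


V_w = 24.2·((1.086−1)/(1.05−1)−1) = 17.4240
V_final = 24.2 + 17.4240 = 41.6240
°P = 259 − 259/1.05 = 12.3333
cells = 1.19·41.6240·12.3333

610.9016 billion cells


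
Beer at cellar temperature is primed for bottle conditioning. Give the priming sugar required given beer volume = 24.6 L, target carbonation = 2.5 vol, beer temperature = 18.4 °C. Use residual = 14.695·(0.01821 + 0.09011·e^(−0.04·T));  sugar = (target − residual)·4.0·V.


residual = 14.695·(0.01821 + 0.09011·e^(−0.04·18.4)) = 0.9019
sugar = (2.5 − 0.9019)·4.0·24.6

157.2524 g


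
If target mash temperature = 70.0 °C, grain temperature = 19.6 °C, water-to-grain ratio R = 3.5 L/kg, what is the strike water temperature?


T_strike = (0.41/R)·(T_mash − T_grain) + T_mash
T_strike = (0.41/3.5)·(70.0 − 19.6) + 70.0

75.9040 °C


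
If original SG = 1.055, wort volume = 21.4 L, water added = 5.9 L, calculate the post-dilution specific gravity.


SG_new = 1 + (SG_old − 1)·V_old/(V_old + V_water)
pts = (1.055 − 1)·1000·21.4/(21.4 + 5.9) = 43.1136
SG_new = 1 + 43.1136/1000

1.0431


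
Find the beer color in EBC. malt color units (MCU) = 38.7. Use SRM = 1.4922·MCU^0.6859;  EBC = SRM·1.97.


SRM = 1.4922·38.7^0.6859 = 18.3163
EBC = 18.3163·1.97

36.0831 EBC


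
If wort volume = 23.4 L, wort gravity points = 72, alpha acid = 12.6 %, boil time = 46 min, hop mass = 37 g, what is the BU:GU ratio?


U = 1.65·0.000125^(GP/1000)·(1−e^(−0.04t))/4.15;  IBU = (α/100)·m·U·1000/V;  BU:GU = IBU/GP
U = 1.65·0.000125^(72/1000)·(1−e^(−0.04·46))/4.15 = 0.1751
IBU = (12.6/100)·37·0.1751·1000/23.4 = 34.8867
BU:GU = 34.8867/72

0.4845


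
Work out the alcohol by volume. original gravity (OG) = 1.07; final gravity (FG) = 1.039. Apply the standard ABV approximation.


ABV = (OG − FG) · 131.25
ABV = (1.07 − 1.039) · 131.25

4.0688 % ABV


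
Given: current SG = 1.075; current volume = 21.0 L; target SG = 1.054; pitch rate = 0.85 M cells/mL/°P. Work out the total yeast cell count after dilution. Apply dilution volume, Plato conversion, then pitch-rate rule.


V_w = V·((SG_c−1)/(SG_t−1)−1);  °P = 259 − 259/SG_t;  cells = rate·(V+V_w)·°P
V_w = 21.0·((1.075−1)/(1.054−1)−1) = 8.1667
V_final = 21.0 + 8.1667 = 29.1667
°P = 259 − 259/1.054 = 13.2694
cells = 0.85·29.1667·13.2694

328.9718 billion cells


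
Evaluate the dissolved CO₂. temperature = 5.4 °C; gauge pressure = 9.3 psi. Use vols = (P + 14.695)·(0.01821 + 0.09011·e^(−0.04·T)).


vols = (9.3 + 14.695)·(0.01821 + 0.09011·e^(−0.04·5.4))

2.1791 volumes


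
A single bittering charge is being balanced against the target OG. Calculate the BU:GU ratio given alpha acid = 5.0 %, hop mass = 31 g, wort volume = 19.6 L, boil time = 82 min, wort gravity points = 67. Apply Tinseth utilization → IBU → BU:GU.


U = 1.65·0.000125^(GP/1000)·(1−e^(−0.04t))/4.15;  IBU = (α/100)·m·U·1000/V;  BU:GU = IBU/GP
U = 1.65·0.000125^(67/1000)·(1−e^(−0.04·82))/4.15 = 0.2095
IBU = (5.0/100)·31·0.2095·1000/19.6 = 16.5709
BU:GU = 16.5709/67

0.2473


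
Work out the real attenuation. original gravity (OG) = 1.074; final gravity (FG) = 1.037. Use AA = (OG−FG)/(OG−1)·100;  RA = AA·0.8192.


AA = (1.074 − 1.037)/(1.074 − 1)·100 = 50.0000
RA = 50.0000·0.8192

40.9600 %


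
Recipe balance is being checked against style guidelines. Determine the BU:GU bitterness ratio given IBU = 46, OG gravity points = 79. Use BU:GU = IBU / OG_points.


BU:GU = 46 / 79

0.5823


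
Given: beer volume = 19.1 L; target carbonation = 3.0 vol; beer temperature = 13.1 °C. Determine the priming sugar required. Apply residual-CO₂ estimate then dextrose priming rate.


residual = 14.695·(0.01821 + 0.09011·e^(−0.04·T));  sugar = (target − residual)·4.0·V
residual = 14.695·(0.01821 + 0.09011·e^(−0.04·13.1)) = 1.0517
sugar = (3.0 − 1.0517)·4.0·19.1

148.8503 g


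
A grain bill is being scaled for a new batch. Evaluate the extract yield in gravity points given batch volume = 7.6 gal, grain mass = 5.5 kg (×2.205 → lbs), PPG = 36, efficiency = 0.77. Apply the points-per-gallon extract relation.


points = lbs × PPG × eff / vol
lbs = 5.5 × 2.205 = 12.1275
points = 12.1275 × 36 × 0.77 / 7.6

44.2335 points


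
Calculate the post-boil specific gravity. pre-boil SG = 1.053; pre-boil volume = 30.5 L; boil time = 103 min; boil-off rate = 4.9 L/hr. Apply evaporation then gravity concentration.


V_post = V_pre − rate·(t/60);  SG_post = 1 + (SG_pre−1)·V_pre/V_post
V_post = 30.5 − 4.9·(103/60) = 22.0883
SG_post = 1 + (1.053 − 1)·30.5/22.0883

1.0732


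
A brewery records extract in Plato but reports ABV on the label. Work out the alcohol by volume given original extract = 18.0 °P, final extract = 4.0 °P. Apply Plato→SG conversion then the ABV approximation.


SG = 259/(259 − P);  ABV = (OG − FG)·131.25
OG = 259/(259 − 18.0) = 1.0747
FG = 259/(259 − 4.0) = 1.0157
ABV = (1.0747 − 1.0157)·131.25

7.7441 % ABV


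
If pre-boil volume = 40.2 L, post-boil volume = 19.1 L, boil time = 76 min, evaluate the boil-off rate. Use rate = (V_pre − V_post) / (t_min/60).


rate = (40.2 − 19.1) / (76/60)

16.6579 L/hr


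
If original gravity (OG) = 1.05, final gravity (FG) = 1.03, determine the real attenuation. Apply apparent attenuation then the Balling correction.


AA = (OG−FG)/(OG−1)·100;  RA = AA·0.8192
AA = (1.05 − 1.03)/(1.05 − 1)·100 = 40.0000
RA = 40.0000·0.8192

32.7680 %


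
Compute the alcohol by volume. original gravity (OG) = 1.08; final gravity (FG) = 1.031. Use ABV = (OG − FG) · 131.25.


ABV = (1.08 − 1.031) · 131.25

6.4313 % ABV


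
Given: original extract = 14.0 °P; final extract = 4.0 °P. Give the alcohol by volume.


SG = 259/(259 − P);  ABV = (OG − FG)·131.25
OG = 259/(259 − 14.0) = 1.0571
FG = 259/(259 − 4.0) = 1.0157
ABV = (1.0571 − 1.0157)·131.25

5.4412 % ABV


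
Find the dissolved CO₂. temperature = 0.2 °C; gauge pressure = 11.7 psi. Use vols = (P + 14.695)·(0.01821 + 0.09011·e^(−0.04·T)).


vols = (11.7 + 14.695)·(0.01821 + 0.09011·e^(−0.04·0.2))

2.8402 volumes


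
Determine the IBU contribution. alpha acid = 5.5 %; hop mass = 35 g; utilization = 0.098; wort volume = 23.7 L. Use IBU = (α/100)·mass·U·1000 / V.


IBU = (5.5/100)·35·0.098·1000 / 23.7

7.9599 IBU


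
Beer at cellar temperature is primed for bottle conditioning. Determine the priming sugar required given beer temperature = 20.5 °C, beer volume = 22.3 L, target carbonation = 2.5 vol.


residual = 14.695·(0.01821 + 0.09011·e^(−0.04·T));  sugar = (target − residual)·4.0·V
residual = 14.695·(0.01821 + 0.09011·e^(−0.04·20.5)) = 0.8508
sugar = (2.5 − 0.8508)·4.0·22.3

147.1086 g


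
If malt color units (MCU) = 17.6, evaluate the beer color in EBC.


SRM = 1.4922·MCU^0.6859;  EBC = SRM·1.97
SRM = 1.4922·17.6^0.6859 = 10.6690
EBC = 10.6690·1.97

21.0180 EBC


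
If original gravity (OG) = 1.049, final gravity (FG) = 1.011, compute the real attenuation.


AA = (OG−FG)/(OG−1)·100;  RA = AA·0.8192
AA = (1.049 − 1.011)/(1.049 − 1)·100 = 77.5510
RA = 77.5510·0.8192

63.5298 %


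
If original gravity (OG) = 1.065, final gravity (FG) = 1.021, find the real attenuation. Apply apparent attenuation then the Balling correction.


AA = (OG−FG)/(OG−1)·100;  RA = AA·0.8192
AA = (1.065 − 1.021)/(1.065 − 1)·100 = 67.6923
RA = 67.6923·0.8192

55.4535 %


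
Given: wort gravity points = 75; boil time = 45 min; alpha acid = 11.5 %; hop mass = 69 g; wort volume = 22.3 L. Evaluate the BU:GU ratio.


U = 1.65·0.000125^(GP/1000)·(1−e^(−0.04t))/4.15;  IBU = (α/100)·m·U·1000/V;  BU:GU = IBU/GP
U = 1.65·0.000125^(75/1000)·(1−e^(−0.04·45))/4.15 = 0.1691
IBU = (11.5/100)·69·0.1691·1000/22.3 = 60.1835
BU:GU = 60.1835/75

0.8024


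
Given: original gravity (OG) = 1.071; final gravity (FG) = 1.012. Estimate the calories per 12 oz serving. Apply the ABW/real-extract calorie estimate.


ABW = (OG−FG)·131.25·0.79/FG;  °P = 259 − 259/SG (for OG→OE and FG→AE);  RE = 0.1808·OE + 0.8192·AE;  Cal = (6.9·ABW + 4·(RE−0.1))·FG·3.55
ABW = (1.071 − 1.012)·131.25·0.79/1.012 = 6.0450
OE = 259 − 259/1.071 = 17.1699 °P
AE = 259 − 259/1.012 = 3.0711 °P
RE = 0.1808·17.1699 + 0.8192·3.0711 = 5.6202 °P
Cal = (6.9·6.0450 + 4·(5.6202−0.1))·1.012·3.55

229.1773 kcal
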